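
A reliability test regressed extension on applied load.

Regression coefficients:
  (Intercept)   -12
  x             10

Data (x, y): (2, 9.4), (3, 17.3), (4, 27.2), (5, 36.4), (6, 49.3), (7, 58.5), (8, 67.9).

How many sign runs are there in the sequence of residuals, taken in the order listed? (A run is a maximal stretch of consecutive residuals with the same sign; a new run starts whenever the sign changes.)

4 runs

x=2: ŷ = -12 + 10·2 = 8; r = 9.4 − 8 = 1.4
x=3: ŷ = -12 + 10·3 = 18; r = 17.3 − 18 = -0.7
x=4: ŷ = -12 + 10·4 = 28; r = 27.2 − 28 = -0.8
x=5: ŷ = -12 + 10·5 = 38; r = 36.4 − 38 = -1.6
x=6: ŷ = -12 + 10·6 = 48; r = 49.3 − 48 = 1.3
x=7: ŷ = -12 + 10·7 = 58; r = 58.5 − 58 = 0.5
x=8: ŷ = -12 + 10·8 = 68; r = 67.9 − 68 = -0.1
Signs: + − − − + + −
Runs: +×1, −×3, +×2, −×1 → 4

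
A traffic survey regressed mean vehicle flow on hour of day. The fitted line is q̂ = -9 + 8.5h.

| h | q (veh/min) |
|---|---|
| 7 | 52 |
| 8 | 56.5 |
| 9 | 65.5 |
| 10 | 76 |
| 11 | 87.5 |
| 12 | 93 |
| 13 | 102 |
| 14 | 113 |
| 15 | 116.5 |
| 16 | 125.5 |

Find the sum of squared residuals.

SSE = 37

h=7: q̂ = -9 + 8.5·7 = 50.5; r = 52 − 50.5 = 1.5
h=8: q̂ = -9 + 8.5·8 = 59; r = 56.5 − 59 = -2.5
h=9: q̂ = -9 + 8.5·9 = 67.5; r = 65.5 − 67.5 = -2
h=10: q̂ = -9 + 8.5·10 = 76; r = 76 − 76 = 0
h=11: q̂ = -9 + 8.5·11 = 84.5; r = 87.5 − 84.5 = 3
h=12: q̂ = -9 + 8.5·12 = 93; r = 93 − 93 = 0
h=13: q̂ = -9 + 8.5·13 = 101.5; r = 102 − 101.5 = 0.5
h=14: q̂ = -9 + 8.5·14 = 110; r = 113 − 110 = 3
h=15: q̂ = -9 + 8.5·15 = 118.5; r = 116.5 − 118.5 = -2
h=16: q̂ = -9 + 8.5·16 = 127; r = 125.5 − 127 = -1.5
SSE = 2.25 + 6.25 + 4 + 0 + 9 + 0 + 0.25 + 9 + 4 + 2.25 = 37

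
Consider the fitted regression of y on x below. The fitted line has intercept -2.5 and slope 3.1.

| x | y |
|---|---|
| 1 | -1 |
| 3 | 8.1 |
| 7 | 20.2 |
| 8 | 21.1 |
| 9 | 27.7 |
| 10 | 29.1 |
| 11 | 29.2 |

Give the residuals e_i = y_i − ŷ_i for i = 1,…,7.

x=1: ŷ = -2.5 + 3.1·1 = 0.6; e = -1 − 0.6 = -1.6
x=3: ŷ = -2.5 + 3.1·3 = 6.8; e = 8.1 − 6.8 = 1.3
x=7: ŷ = -2.5 + 3.1·7 = 19.2; e = 20.2 − 19.2 = 1
x=8: ŷ = -2.5 + 3.1·8 = 22.3; e = 21.1 − 22.3 = -1.2
x=9: ŷ = -2.5 + 3.1·9 = 25.4; e = 27.7 − 25.4 = 2.3
x=10: ŷ = -2.5 + 3.1·10 = 28.5; e = 29.1 − 28.5 = 0.6
x=11: ŷ = -2.5 + 3.1·11 = 31.6; e = 29.2 − 31.6 = -2.4

-1.6, 1.3, 1, -1.2, 2.3, 0.6, -2.4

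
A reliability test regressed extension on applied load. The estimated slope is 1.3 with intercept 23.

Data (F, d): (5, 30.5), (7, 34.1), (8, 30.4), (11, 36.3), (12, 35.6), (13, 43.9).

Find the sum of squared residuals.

F=5: ŷ = 23 + 1.3·5 = 29.5; r = 30.5 − 29.5 = 1
F=7: ŷ = 23 + 1.3·7 = 32.1; r = 34.1 − 32.1 = 2
F=8: ŷ = 23 + 1.3·8 = 33.4; r = 30.4 − 33.4 = -3
F=11: ŷ = 23 + 1.3·11 = 37.3; r = 36.3 − 37.3 = -1
F=12: ŷ = 23 + 1.3·12 = 38.6; r = 35.6 − 38.6 = -3
F=13: ŷ = 23 + 1.3·13 = 39.9; r = 43.9 − 39.9 = 4
SSE = 1 + 4 + 9 + 1 + 9 + 16 = 40

SSE = 40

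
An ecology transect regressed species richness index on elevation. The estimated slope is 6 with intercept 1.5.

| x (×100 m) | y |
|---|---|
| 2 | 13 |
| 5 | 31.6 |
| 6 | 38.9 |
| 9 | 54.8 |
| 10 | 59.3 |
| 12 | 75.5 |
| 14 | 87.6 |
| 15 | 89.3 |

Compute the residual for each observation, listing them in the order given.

x=2: ŷ = 1.5 + 6·2 = 13.5; e = 13 − 13.5 = -0.5
x=5: ŷ = 1.5 + 6·5 = 31.5; e = 31.6 − 31.5 = 0.1
x=6: ŷ = 1.5 + 6·6 = 37.5; e = 38.9 − 37.5 = 1.4
x=9: ŷ = 1.5 + 6·9 = 55.5; e = 54.8 − 55.5 = -0.7
x=10: ŷ = 1.5 + 6·10 = 61.5; e = 59.3 − 61.5 = -2.2
x=12: ŷ = 1.5 + 6·12 = 73.5; e = 75.5 − 73.5 = 2
x=14: ŷ = 1.5 + 6·14 = 85.5; e = 87.6 − 85.5 = 2.1
x=15: ŷ = 1.5 + 6·15 = 91.5; e = 89.3 − 91.5 = -2.2

-0.5, 0.1, 1.4, -0.7, -2.2, 2, 2.1, -2.2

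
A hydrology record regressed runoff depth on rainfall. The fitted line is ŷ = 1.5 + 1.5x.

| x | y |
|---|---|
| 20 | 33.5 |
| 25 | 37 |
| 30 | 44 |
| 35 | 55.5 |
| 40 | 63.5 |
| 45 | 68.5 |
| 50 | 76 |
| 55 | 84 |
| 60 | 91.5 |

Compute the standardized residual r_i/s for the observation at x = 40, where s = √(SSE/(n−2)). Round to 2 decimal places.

1.15

x=20: ŷ = 1.5 + 1.5·20 = 31.5; r = 33.5 − 31.5 = 2
x=25: ŷ = 1.5 + 1.5·25 = 39; r = 37 − 39 = -2
x=30: ŷ = 1.5 + 1.5·30 = 46.5; r = 44 − 46.5 = -2.5
x=35: ŷ = 1.5 + 1.5·35 = 54; r = 55.5 − 54 = 1.5
x=40: ŷ = 1.5 + 1.5·40 = 61.5; r = 63.5 − 61.5 = 2
x=45: ŷ = 1.5 + 1.5·45 = 69; r = 68.5 − 69 = -0.5
x=50: ŷ = 1.5 + 1.5·50 = 76.5; r = 76 − 76.5 = -0.5
x=55: ŷ = 1.5 + 1.5·55 = 84; r = 84 − 84 = 0
x=60: ŷ = 1.5 + 1.5·60 = 91.5; r = 91.5 − 91.5 = 0
SSE = 4 + 4 + 6.25 + 2.25 + 4 + 0.25 + 0.25 + 0 + 0 = 21
s = √(21/7) = 1.73205
r/s = 2 / 1.73205 = 1.15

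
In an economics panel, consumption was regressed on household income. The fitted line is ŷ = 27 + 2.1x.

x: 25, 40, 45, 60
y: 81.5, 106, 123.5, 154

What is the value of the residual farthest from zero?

x=25: ŷ = 27 + 2.1·25 = 79.5; e = 81.5 − 79.5 = 2
x=40: ŷ = 27 + 2.1·40 = 111; e = 106 − 111 = -5
x=45: ŷ = 27 + 2.1·45 = 121.5; e = 123.5 − 121.5 = 2
x=60: ŷ = 27 + 2.1·60 = 153; e = 154 − 153 = 1
Largest |e| is 5 at x = 40, residual -5.

e = -5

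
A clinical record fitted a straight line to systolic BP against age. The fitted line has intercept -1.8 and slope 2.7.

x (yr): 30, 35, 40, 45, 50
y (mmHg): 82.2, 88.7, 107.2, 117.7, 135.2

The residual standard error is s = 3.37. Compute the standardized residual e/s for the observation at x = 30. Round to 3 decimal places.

0.890

ŷ = -1.8 + 2.7·30 = 79.2
e = 82.2 − 79.2 = 3
e/s = 3 / 3.37 = 0.890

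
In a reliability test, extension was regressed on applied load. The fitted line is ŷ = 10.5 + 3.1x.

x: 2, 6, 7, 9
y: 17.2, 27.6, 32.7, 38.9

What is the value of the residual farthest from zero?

e = -1.5

x=2: ŷ = 10.5 + 3.1·2 = 16.7; e = 17.2 − 16.7 = 0.5
x=6: ŷ = 10.5 + 3.1·6 = 29.1; e = 27.6 − 29.1 = -1.5
x=7: ŷ = 10.5 + 3.1·7 = 32.2; e = 32.7 − 32.2 = 0.5
x=9: ŷ = 10.5 + 3.1·9 = 38.4; e = 38.9 − 38.4 = 0.5
Largest |e| is 1.5 at x = 6, residual -1.5.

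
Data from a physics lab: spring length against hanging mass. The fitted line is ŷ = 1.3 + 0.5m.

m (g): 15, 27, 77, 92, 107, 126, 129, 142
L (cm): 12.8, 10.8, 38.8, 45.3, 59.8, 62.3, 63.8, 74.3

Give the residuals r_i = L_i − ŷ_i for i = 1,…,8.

m=15: ŷ = 1.3 + 0.5·15 = 8.8; r = 12.8 − 8.8 = 4
m=27: ŷ = 1.3 + 0.5·27 = 14.8; r = 10.8 − 14.8 = -4
m=77: ŷ = 1.3 + 0.5·77 = 39.8; r = 38.8 − 39.8 = -1
m=92: ŷ = 1.3 + 0.5·92 = 47.3; r = 45.3 − 47.3 = -2
m=107: ŷ = 1.3 + 0.5·107 = 54.8; r = 59.8 − 54.8 = 5
m=126: ŷ = 1.3 + 0.5·126 = 64.3; r = 62.3 − 64.3 = -2
m=129: ŷ = 1.3 + 0.5·129 = 65.8; r = 63.8 − 65.8 = -2
m=142: ŷ = 1.3 + 0.5·142 = 72.3; r = 74.3 − 72.3 = 2

4, -4, -1, -2, 5, -2, -2, 2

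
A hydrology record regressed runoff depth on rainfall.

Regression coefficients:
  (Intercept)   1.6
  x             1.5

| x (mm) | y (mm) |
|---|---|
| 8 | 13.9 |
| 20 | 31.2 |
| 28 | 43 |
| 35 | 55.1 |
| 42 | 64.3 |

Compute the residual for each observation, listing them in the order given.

0.3, -0.4, -0.6, 1, -0.3

x=8: ŷ = 1.6 + 1.5·8 = 13.6; e = 13.9 − 13.6 = 0.3
x=20: ŷ = 1.6 + 1.5·20 = 31.6; e = 31.2 − 31.6 = -0.4
x=28: ŷ = 1.6 + 1.5·28 = 43.6; e = 43 − 43.6 = -0.6
x=35: ŷ = 1.6 + 1.5·35 = 54.1; e = 55.1 − 54.1 = 1
x=42: ŷ = 1.6 + 1.5·42 = 64.6; e = 64.3 − 64.6 = -0.3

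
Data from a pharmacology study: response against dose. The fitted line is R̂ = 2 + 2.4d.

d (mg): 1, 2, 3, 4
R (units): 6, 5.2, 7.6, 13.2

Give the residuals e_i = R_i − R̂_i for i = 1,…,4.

1.6, -1.6, -1.6, 1.6

d=1: R̂ = 2 + 2.4·1 = 4.4; e = 6 − 4.4 = 1.6
d=2: R̂ = 2 + 2.4·2 = 6.8; e = 5.2 − 6.8 = -1.6
d=3: R̂ = 2 + 2.4·3 = 9.2; e = 7.6 − 9.2 = -1.6
d=4: R̂ = 2 + 2.4·4 = 11.6; e = 13.2 − 11.6 = 1.6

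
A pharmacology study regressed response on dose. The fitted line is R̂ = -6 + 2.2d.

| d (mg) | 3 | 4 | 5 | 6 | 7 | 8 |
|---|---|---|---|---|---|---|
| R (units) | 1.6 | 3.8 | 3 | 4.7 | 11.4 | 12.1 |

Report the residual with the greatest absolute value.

d=3: R̂ = -6 + 2.2·3 = 0.6; e = 1.6 − 0.6 = 1
d=4: R̂ = -6 + 2.2·4 = 2.8; e = 3.8 − 2.8 = 1
d=5: R̂ = -6 + 2.2·5 = 5; e = 3 − 5 = -2
d=6: R̂ = -6 + 2.2·6 = 7.2; e = 4.7 − 7.2 = -2.5
d=7: R̂ = -6 + 2.2·7 = 9.4; e = 11.4 − 9.4 = 2
d=8: R̂ = -6 + 2.2·8 = 11.6; e = 12.1 − 11.6 = 0.5
Largest |e| is 2.5 at d = 6, residual -2.5.

e = -2.5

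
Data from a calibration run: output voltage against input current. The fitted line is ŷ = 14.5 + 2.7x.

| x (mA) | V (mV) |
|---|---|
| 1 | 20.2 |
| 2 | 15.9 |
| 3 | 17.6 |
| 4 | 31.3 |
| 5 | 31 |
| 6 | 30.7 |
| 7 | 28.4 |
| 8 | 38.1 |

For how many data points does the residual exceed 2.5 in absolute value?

x=1: ŷ = 14.5 + 2.7·1 = 17.2; e = 20.2 − 17.2 = 3
x=2: ŷ = 14.5 + 2.7·2 = 19.9; e = 15.9 − 19.9 = -4
x=3: ŷ = 14.5 + 2.7·3 = 22.6; e = 17.6 − 22.6 = -5
x=4: ŷ = 14.5 + 2.7·4 = 25.3; e = 31.3 − 25.3 = 6
x=5: ŷ = 14.5 + 2.7·5 = 28; e = 31 − 28 = 3
x=6: ŷ = 14.5 + 2.7·6 = 30.7; e = 30.7 − 30.7 = 0
x=7: ŷ = 14.5 + 2.7·7 = 33.4; e = 28.4 − 33.4 = -5
x=8: ŷ = 14.5 + 2.7·8 = 36.1; e = 38.1 − 36.1 = 2
|e| > 2.5: x=1 (|e|=3), x=2 (|e|=4), x=3 (|e|=5), x=4 (|e|=6), x=5 (|e|=3), x=7 (|e|=5) → 6

6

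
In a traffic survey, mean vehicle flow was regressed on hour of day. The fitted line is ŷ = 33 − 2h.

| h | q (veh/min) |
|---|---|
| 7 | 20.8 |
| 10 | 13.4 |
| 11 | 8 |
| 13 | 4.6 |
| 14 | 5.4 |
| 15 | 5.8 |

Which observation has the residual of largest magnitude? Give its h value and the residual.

h=7: ŷ = 33 − 2·7 = 19; r = 20.8 − 19 = 1.8
h=10: ŷ = 33 − 2·10 = 13; r = 13.4 − 13 = 0.4
h=11: ŷ = 33 − 2·11 = 11; r = 8 − 11 = -3
h=13: ŷ = 33 − 2·13 = 7; r = 4.6 − 7 = -2.4
h=14: ŷ = 33 − 2·14 = 5; r = 5.4 − 5 = 0.4
h=15: ŷ = 33 − 2·15 = 3; r = 5.8 − 3 = 2.8
Largest |r| is 3 at h = 11, residual -3.

h = 11, r = -3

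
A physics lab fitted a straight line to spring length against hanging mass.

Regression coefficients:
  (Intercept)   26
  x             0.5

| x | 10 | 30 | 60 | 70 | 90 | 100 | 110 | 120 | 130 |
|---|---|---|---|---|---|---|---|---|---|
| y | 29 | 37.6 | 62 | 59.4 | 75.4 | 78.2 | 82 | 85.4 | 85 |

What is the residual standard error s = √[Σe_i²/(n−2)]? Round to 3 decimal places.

x=10: ŷ = 26 + 0.5·10 = 31; e = 29 − 31 = -2
x=30: ŷ = 26 + 0.5·30 = 41; e = 37.6 − 41 = -3.4
x=60: ŷ = 26 + 0.5·60 = 56; e = 62 − 56 = 6
x=70: ŷ = 26 + 0.5·70 = 61; e = 59.4 − 61 = -1.6
x=90: ŷ = 26 + 0.5·90 = 71; e = 75.4 − 71 = 4.4
x=100: ŷ = 26 + 0.5·100 = 76; e = 78.2 − 76 = 2.2
x=110: ŷ = 26 + 0.5·110 = 81; e = 82 − 81 = 1
x=120: ŷ = 26 + 0.5·120 = 86; e = 85.4 − 86 = -0.6
x=130: ŷ = 26 + 0.5·130 = 91; e = 85 − 91 = -6
SSE = 4 + 11.56 + 36 + 2.56 + 19.36 + 4.84 + 1 + 0.36 + 36 = 115.68
s = √(115.68/7) = √16.5257 ≈ 4.065

s = 4.065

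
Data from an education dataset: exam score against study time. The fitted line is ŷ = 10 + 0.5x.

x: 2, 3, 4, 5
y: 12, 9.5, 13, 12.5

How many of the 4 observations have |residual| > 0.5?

x=2: ŷ = 10 + 0.5·2 = 11; e = 12 − 11 = 1
x=3: ŷ = 10 + 0.5·3 = 11.5; e = 9.5 − 11.5 = -2
x=4: ŷ = 10 + 0.5·4 = 12; e = 13 − 12 = 1
x=5: ŷ = 10 + 0.5·5 = 12.5; e = 12.5 − 12.5 = 0
|e| > 0.5: x=2 (|e|=1), x=3 (|e|=2), x=4 (|e|=1) → 3

3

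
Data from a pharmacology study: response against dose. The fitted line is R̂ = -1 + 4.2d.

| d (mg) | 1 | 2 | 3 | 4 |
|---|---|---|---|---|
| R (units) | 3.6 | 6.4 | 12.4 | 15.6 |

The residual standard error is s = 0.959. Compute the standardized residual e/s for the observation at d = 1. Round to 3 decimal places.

R̂ = -1 + 4.2·1 = 3.2
e = 3.6 − 3.2 = 0.4
e/s = 0.4 / 0.959 = 0.417

0.417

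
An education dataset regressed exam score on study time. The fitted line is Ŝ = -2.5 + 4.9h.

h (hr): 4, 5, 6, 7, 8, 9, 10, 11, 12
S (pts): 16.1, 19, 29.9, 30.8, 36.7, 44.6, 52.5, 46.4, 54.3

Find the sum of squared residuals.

h=4: Ŝ = -2.5 + 4.9·4 = 17.1; e = 16.1 − 17.1 = -1
h=5: Ŝ = -2.5 + 4.9·5 = 22; e = 19 − 22 = -3
h=6: Ŝ = -2.5 + 4.9·6 = 26.9; e = 29.9 − 26.9 = 3
h=7: Ŝ = -2.5 + 4.9·7 = 31.8; e = 30.8 − 31.8 = -1
h=8: Ŝ = -2.5 + 4.9·8 = 36.7; e = 36.7 − 36.7 = 0
h=9: Ŝ = -2.5 + 4.9·9 = 41.6; e = 44.6 − 41.6 = 3
h=10: Ŝ = -2.5 + 4.9·10 = 46.5; e = 52.5 − 46.5 = 6
h=11: Ŝ = -2.5 + 4.9·11 = 51.4; e = 46.4 − 51.4 = -5
h=12: Ŝ = -2.5 + 4.9·12 = 56.3; e = 54.3 − 56.3 = -2
SSE = 1 + 9 + 9 + 1 + 0 + 9 + 36 + 25 + 4 = 94

SSE = 94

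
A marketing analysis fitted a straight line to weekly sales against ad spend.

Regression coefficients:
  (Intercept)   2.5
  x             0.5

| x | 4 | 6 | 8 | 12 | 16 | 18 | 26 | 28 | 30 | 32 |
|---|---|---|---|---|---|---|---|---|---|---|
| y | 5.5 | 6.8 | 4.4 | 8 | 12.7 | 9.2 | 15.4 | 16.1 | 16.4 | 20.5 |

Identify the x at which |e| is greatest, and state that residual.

x = 18, e = -2.3

x=4: ŷ = 2.5 + 0.5·4 = 4.5; e = 5.5 − 4.5 = 1
x=6: ŷ = 2.5 + 0.5·6 = 5.5; e = 6.8 − 5.5 = 1.3
x=8: ŷ = 2.5 + 0.5·8 = 6.5; e = 4.4 − 6.5 = -2.1
x=12: ŷ = 2.5 + 0.5·12 = 8.5; e = 8 − 8.5 = -0.5
x=16: ŷ = 2.5 + 0.5·16 = 10.5; e = 12.7 − 10.5 = 2.2
x=18: ŷ = 2.5 + 0.5·18 = 11.5; e = 9.2 − 11.5 = -2.3
x=26: ŷ = 2.5 + 0.5·26 = 15.5; e = 15.4 − 15.5 = -0.1
x=28: ŷ = 2.5 + 0.5·28 = 16.5; e = 16.1 − 16.5 = -0.4
x=30: ŷ = 2.5 + 0.5·30 = 17.5; e = 16.4 − 17.5 = -1.1
x=32: ŷ = 2.5 + 0.5·32 = 18.5; e = 20.5 − 18.5 = 2
Largest |e| is 2.3 at x = 18, residual -2.3.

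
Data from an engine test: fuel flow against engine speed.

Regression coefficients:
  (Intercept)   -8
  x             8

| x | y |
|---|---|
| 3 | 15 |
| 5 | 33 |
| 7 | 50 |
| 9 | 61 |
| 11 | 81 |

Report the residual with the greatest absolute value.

r = -3

x=3: ŷ = -8 + 8·3 = 16; r = 15 − 16 = -1
x=5: ŷ = -8 + 8·5 = 32; r = 33 − 32 = 1
x=7: ŷ = -8 + 8·7 = 48; r = 50 − 48 = 2
x=9: ŷ = -8 + 8·9 = 64; r = 61 − 64 = -3
x=11: ŷ = -8 + 8·11 = 80; r = 81 − 80 = 1
Largest |r| is 3 at x = 9, residual -3.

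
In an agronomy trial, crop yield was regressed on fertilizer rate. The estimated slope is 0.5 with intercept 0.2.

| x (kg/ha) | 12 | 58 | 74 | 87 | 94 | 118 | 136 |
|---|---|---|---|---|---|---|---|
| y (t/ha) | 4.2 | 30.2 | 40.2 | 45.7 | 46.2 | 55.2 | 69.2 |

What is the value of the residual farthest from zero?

e = -4

x=12: ŷ = 0.2 + 0.5·12 = 6.2; e = 4.2 − 6.2 = -2
x=58: ŷ = 0.2 + 0.5·58 = 29.2; e = 30.2 − 29.2 = 1
x=74: ŷ = 0.2 + 0.5·74 = 37.2; e = 40.2 − 37.2 = 3
x=87: ŷ = 0.2 + 0.5·87 = 43.7; e = 45.7 − 43.7 = 2
x=94: ŷ = 0.2 + 0.5·94 = 47.2; e = 46.2 − 47.2 = -1
x=118: ŷ = 0.2 + 0.5·118 = 59.2; e = 55.2 − 59.2 = -4
x=136: ŷ = 0.2 + 0.5·136 = 68.2; e = 69.2 − 68.2 = 1
Largest |e| is 4 at x = 118, residual -4.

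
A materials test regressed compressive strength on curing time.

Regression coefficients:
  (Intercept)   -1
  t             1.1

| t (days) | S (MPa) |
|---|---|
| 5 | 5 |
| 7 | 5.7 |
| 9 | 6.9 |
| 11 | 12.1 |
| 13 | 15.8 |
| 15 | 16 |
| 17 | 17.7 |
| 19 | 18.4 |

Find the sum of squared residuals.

t=5: ŷ = -1 + 1.1·5 = 4.5; r = 5 − 4.5 = 0.5
t=7: ŷ = -1 + 1.1·7 = 6.7; r = 5.7 − 6.7 = -1
t=9: ŷ = -1 + 1.1·9 = 8.9; r = 6.9 − 8.9 = -2
t=11: ŷ = -1 + 1.1·11 = 11.1; r = 12.1 − 11.1 = 1
t=13: ŷ = -1 + 1.1·13 = 13.3; r = 15.8 − 13.3 = 2.5
t=15: ŷ = -1 + 1.1·15 = 15.5; r = 16 − 15.5 = 0.5
t=17: ŷ = -1 + 1.1·17 = 17.7; r = 17.7 − 17.7 = 0
t=19: ŷ = -1 + 1.1·19 = 19.9; r = 18.4 − 19.9 = -1.5
SSE = 0.25 + 1 + 4 + 1 + 6.25 + 0.25 + 0 + 2.25 = 15

SSE = 15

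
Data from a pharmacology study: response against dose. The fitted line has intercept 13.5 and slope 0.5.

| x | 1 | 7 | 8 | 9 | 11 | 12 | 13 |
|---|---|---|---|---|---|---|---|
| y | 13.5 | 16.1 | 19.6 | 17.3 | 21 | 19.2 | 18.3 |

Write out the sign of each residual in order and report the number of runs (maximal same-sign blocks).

x=1: ŷ = 13.5 + 0.5·1 = 14; r = 13.5 − 14 = -0.5
x=7: ŷ = 13.5 + 0.5·7 = 17; r = 16.1 − 17 = -0.9
x=8: ŷ = 13.5 + 0.5·8 = 17.5; r = 19.6 − 17.5 = 2.1
x=9: ŷ = 13.5 + 0.5·9 = 18; r = 17.3 − 18 = -0.7
x=11: ŷ = 13.5 + 0.5·11 = 19; r = 21 − 19 = 2
x=12: ŷ = 13.5 + 0.5·12 = 19.5; r = 19.2 − 19.5 = -0.3
x=13: ŷ = 13.5 + 0.5·13 = 20; r = 18.3 − 20 = -1.7
Signs: − − + − + − −
Runs: −×2, +×1, −×1, +×1, −×2 → 5

5 runs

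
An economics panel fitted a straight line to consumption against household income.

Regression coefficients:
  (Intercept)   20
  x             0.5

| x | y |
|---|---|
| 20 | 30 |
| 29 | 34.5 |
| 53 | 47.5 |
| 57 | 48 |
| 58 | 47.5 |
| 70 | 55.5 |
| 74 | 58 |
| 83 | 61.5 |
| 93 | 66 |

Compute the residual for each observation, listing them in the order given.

0, 0, 1, -0.5, -1.5, 0.5, 1, 0, -0.5

x=20: ŷ = 20 + 0.5·20 = 30; e = 30 − 30 = 0
x=29: ŷ = 20 + 0.5·29 = 34.5; e = 34.5 − 34.5 = 0
x=53: ŷ = 20 + 0.5·53 = 46.5; e = 47.5 − 46.5 = 1
x=57: ŷ = 20 + 0.5·57 = 48.5; e = 48 − 48.5 = -0.5
x=58: ŷ = 20 + 0.5·58 = 49; e = 47.5 − 49 = -1.5
x=70: ŷ = 20 + 0.5·70 = 55; e = 55.5 − 55 = 0.5
x=74: ŷ = 20 + 0.5·74 = 57; e = 58 − 57 = 1
x=83: ŷ = 20 + 0.5·83 = 61.5; e = 61.5 − 61.5 = 0
x=93: ŷ = 20 + 0.5·93 = 66.5; e = 66 − 66.5 = -0.5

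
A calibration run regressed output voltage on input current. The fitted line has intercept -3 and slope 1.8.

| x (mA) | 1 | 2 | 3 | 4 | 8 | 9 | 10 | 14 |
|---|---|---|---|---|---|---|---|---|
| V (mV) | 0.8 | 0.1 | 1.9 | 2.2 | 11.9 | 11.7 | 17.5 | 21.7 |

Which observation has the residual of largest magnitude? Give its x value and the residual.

x = 10, e = 2.5

x=1: V̂ = -3 + 1.8·1 = -1.2; e = 0.8 − (-1.2) = 2
x=2: V̂ = -3 + 1.8·2 = 0.6; e = 0.1 − 0.6 = -0.5
x=3: V̂ = -3 + 1.8·3 = 2.4; e = 1.9 − 2.4 = -0.5
x=4: V̂ = -3 + 1.8·4 = 4.2; e = 2.2 − 4.2 = -2
x=8: V̂ = -3 + 1.8·8 = 11.4; e = 11.9 − 11.4 = 0.5
x=9: V̂ = -3 + 1.8·9 = 13.2; e = 11.7 − 13.2 = -1.5
x=10: V̂ = -3 + 1.8·10 = 15; e = 17.5 − 15 = 2.5
x=14: V̂ = -3 + 1.8·14 = 22.2; e = 21.7 − 22.2 = -0.5
Largest |e| is 2.5 at x = 10, residual 2.5.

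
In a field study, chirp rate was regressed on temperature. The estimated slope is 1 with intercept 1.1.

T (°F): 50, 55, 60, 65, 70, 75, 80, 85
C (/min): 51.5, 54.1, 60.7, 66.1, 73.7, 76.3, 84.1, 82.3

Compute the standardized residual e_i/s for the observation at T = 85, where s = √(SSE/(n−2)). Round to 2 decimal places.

T=50: Ĉ = 1.1 + 50 = 51.1; e = 51.5 − 51.1 = 0.4
T=55: Ĉ = 1.1 + 55 = 56.1; e = 54.1 − 56.1 = -2
T=60: Ĉ = 1.1 + 60 = 61.1; e = 60.7 − 61.1 = -0.4
T=65: Ĉ = 1.1 + 65 = 66.1; e = 66.1 − 66.1 = 0
T=70: Ĉ = 1.1 + 70 = 71.1; e = 73.7 − 71.1 = 2.6
T=75: Ĉ = 1.1 + 75 = 76.1; e = 76.3 − 76.1 = 0.2
T=80: Ĉ = 1.1 + 80 = 81.1; e = 84.1 − 81.1 = 3
T=85: Ĉ = 1.1 + 85 = 86.1; e = 82.3 − 86.1 = -3.8
SSE = 0.16 + 4 + 0.16 + 0 + 6.76 + 0.04 + 9 + 14.44 = 34.56
s = √(34.56/6) = 2.4
e/s = -3.8 / 2.4 = -1.58

-1.58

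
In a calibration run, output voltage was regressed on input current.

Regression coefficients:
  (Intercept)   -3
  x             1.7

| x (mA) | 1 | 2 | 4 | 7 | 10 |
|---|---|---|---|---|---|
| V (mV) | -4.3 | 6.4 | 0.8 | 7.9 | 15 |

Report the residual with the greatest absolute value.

r = 6

x=1: ŷ = -3 + 1.7·1 = -1.3; r = -4.3 − (-1.3) = -3
x=2: ŷ = -3 + 1.7·2 = 0.4; r = 6.4 − 0.4 = 6
x=4: ŷ = -3 + 1.7·4 = 3.8; r = 0.8 − 3.8 = -3
x=7: ŷ = -3 + 1.7·7 = 8.9; r = 7.9 − 8.9 = -1
x=10: ŷ = -3 + 1.7·10 = 14; r = 15 − 14 = 1
Largest |r| is 6 at x = 2, residual 6.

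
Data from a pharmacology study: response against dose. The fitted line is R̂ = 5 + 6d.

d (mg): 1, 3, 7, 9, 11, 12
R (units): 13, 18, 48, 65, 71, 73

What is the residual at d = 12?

e = -4

R̂ = 5 + 6·12 = 77
e = 73 − 77 = -4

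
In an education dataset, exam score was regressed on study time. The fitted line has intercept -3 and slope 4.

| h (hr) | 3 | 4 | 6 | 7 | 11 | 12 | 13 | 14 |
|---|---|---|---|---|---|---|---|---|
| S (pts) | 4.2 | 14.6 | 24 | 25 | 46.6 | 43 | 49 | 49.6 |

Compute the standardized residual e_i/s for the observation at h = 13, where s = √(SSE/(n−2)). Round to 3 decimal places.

0.000

h=3: Ŝ = -3 + 4·3 = 9; e = 4.2 − 9 = -4.8
h=4: Ŝ = -3 + 4·4 = 13; e = 14.6 − 13 = 1.6
h=6: Ŝ = -3 + 4·6 = 21; e = 24 − 21 = 3
h=7: Ŝ = -3 + 4·7 = 25; e = 25 − 25 = 0
h=11: Ŝ = -3 + 4·11 = 41; e = 46.6 − 41 = 5.6
h=12: Ŝ = -3 + 4·12 = 45; e = 43 − 45 = -2
h=13: Ŝ = -3 + 4·13 = 49; e = 49 − 49 = 0
h=14: Ŝ = -3 + 4·14 = 53; e = 49.6 − 53 = -3.4
SSE = 23.04 + 2.56 + 9 + 0 + 31.36 + 4 + 0 + 11.56 = 81.52
s = √(81.52/6) = 3.68601
e/s = 0 / 3.68601 = 0.000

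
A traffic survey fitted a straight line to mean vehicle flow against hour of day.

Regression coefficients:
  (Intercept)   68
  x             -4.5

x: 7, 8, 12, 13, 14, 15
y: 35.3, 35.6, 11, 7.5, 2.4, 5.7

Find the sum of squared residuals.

x=7: ŷ = 68 − 4.5·7 = 36.5; r = 35.3 − 36.5 = -1.2
x=8: ŷ = 68 − 4.5·8 = 32; r = 35.6 − 32 = 3.6
x=12: ŷ = 68 − 4.5·12 = 14; r = 11 − 14 = -3
x=13: ŷ = 68 − 4.5·13 = 9.5; r = 7.5 − 9.5 = -2
x=14: ŷ = 68 − 4.5·14 = 5; r = 2.4 − 5 = -2.6
x=15: ŷ = 68 − 4.5·15 = 0.5; r = 5.7 − 0.5 = 5.2
SSE = 1.44 + 12.96 + 9 + 4 + 6.76 + 27.04 = 61.2

SSE = 61.2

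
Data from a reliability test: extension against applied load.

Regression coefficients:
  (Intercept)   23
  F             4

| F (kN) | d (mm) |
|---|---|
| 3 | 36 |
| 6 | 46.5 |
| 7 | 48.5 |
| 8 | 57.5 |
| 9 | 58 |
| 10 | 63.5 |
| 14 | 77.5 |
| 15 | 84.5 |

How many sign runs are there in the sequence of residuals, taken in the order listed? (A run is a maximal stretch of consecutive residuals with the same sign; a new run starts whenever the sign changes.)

F=3: d̂ = 23 + 4·3 = 35; e = 36 − 35 = 1
F=6: d̂ = 23 + 4·6 = 47; e = 46.5 − 47 = -0.5
F=7: d̂ = 23 + 4·7 = 51; e = 48.5 − 51 = -2.5
F=8: d̂ = 23 + 4·8 = 55; e = 57.5 − 55 = 2.5
F=9: d̂ = 23 + 4·9 = 59; e = 58 − 59 = -1
F=10: d̂ = 23 + 4·10 = 63; e = 63.5 − 63 = 0.5
F=14: d̂ = 23 + 4·14 = 79; e = 77.5 − 79 = -1.5
F=15: d̂ = 23 + 4·15 = 83; e = 84.5 − 83 = 1.5
Signs: + − − + − + − +
Runs: +×1, −×2, +×1, −×1, +×1, −×1, +×1 → 7

7 runs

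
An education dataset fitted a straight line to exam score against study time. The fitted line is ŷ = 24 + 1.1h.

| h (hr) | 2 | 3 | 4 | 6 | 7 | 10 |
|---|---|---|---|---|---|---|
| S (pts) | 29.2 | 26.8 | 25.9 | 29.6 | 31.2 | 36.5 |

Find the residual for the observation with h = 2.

ŷ = 24 + 1.1·2 = 26.2
r = 29.2 − 26.2 = 3

r = 3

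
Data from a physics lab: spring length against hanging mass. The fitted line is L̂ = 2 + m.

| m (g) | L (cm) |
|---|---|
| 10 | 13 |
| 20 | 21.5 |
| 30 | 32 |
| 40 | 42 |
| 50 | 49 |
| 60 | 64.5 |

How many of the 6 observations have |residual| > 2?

m=10: L̂ = 2 + 10 = 12; e = 13 − 12 = 1
m=20: L̂ = 2 + 20 = 22; e = 21.5 − 22 = -0.5
m=30: L̂ = 2 + 30 = 32; e = 32 − 32 = 0
m=40: L̂ = 2 + 40 = 42; e = 42 − 42 = 0
m=50: L̂ = 2 + 50 = 52; e = 49 − 52 = -3
m=60: L̂ = 2 + 60 = 62; e = 64.5 − 62 = 2.5
|e| > 2: m=50 (|e|=3), m=60 (|e|=2.5) → 2

2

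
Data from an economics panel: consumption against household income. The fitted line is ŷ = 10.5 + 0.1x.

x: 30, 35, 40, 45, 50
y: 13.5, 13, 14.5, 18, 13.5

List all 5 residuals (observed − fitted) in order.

x=30: ŷ = 10.5 + 0.1·30 = 13.5; r = 13.5 − 13.5 = 0
x=35: ŷ = 10.5 + 0.1·35 = 14; r = 13 − 14 = -1
x=40: ŷ = 10.5 + 0.1·40 = 14.5; r = 14.5 − 14.5 = 0
x=45: ŷ = 10.5 + 0.1·45 = 15; r = 18 − 15 = 3
x=50: ŷ = 10.5 + 0.1·50 = 15.5; r = 13.5 − 15.5 = -2

0, -1, 0, 3, -2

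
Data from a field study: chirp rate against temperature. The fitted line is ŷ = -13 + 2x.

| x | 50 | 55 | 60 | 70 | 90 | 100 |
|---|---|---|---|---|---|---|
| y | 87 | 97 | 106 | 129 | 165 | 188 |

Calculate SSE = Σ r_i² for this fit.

x=50: ŷ = -13 + 2·50 = 87; r = 87 − 87 = 0
x=55: ŷ = -13 + 2·55 = 97; r = 97 − 97 = 0
x=60: ŷ = -13 + 2·60 = 107; r = 106 − 107 = -1
x=70: ŷ = -13 + 2·70 = 127; r = 129 − 127 = 2
x=90: ŷ = -13 + 2·90 = 167; r = 165 − 167 = -2
x=100: ŷ = -13 + 2·100 = 187; r = 188 − 187 = 1
SSE = 0 + 0 + 1 + 4 + 4 + 1 = 10

SSE = 10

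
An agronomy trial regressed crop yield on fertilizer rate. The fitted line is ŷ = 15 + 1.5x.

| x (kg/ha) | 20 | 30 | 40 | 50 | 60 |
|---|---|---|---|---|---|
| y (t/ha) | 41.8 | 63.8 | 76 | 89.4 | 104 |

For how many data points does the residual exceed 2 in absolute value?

2

x=20: ŷ = 15 + 1.5·20 = 45; r = 41.8 − 45 = -3.2
x=30: ŷ = 15 + 1.5·30 = 60; r = 63.8 − 60 = 3.8
x=40: ŷ = 15 + 1.5·40 = 75; r = 76 − 75 = 1
x=50: ŷ = 15 + 1.5·50 = 90; r = 89.4 − 90 = -0.6
x=60: ŷ = 15 + 1.5·60 = 105; r = 104 − 105 = -1
|r| > 2: x=20 (|r|=3.2), x=30 (|r|=3.8) → 2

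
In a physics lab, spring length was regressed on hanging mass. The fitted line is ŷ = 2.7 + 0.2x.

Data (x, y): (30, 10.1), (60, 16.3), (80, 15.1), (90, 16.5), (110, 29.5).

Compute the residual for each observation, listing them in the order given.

1.4, 1.6, -3.6, -4.2, 4.8

x=30: ŷ = 2.7 + 0.2·30 = 8.7; r = 10.1 − 8.7 = 1.4
x=60: ŷ = 2.7 + 0.2·60 = 14.7; r = 16.3 − 14.7 = 1.6
x=80: ŷ = 2.7 + 0.2·80 = 18.7; r = 15.1 − 18.7 = -3.6
x=90: ŷ = 2.7 + 0.2·90 = 20.7; r = 16.5 − 20.7 = -4.2
x=110: ŷ = 2.7 + 0.2·110 = 24.7; r = 29.5 − 24.7 = 4.8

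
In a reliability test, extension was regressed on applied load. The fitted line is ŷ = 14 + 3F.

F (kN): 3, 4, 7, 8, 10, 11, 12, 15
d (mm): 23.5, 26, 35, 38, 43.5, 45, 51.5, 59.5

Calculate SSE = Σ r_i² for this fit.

SSE = 7

F=3: ŷ = 14 + 3·3 = 23; r = 23.5 − 23 = 0.5
F=4: ŷ = 14 + 3·4 = 26; r = 26 − 26 = 0
F=7: ŷ = 14 + 3·7 = 35; r = 35 − 35 = 0
F=8: ŷ = 14 + 3·8 = 38; r = 38 − 38 = 0
F=10: ŷ = 14 + 3·10 = 44; r = 43.5 − 44 = -0.5
F=11: ŷ = 14 + 3·11 = 47; r = 45 − 47 = -2
F=12: ŷ = 14 + 3·12 = 50; r = 51.5 − 50 = 1.5
F=15: ŷ = 14 + 3·15 = 59; r = 59.5 − 59 = 0.5
SSE = 0.25 + 0 + 0 + 0 + 0.25 + 4 + 2.25 + 0.25 = 7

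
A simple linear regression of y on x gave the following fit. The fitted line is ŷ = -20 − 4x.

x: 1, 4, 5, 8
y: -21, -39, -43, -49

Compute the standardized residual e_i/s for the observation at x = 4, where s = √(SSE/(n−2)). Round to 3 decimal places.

x=1: ŷ = -20 − 4·1 = -24; e = -21 − (-24) = 3
x=4: ŷ = -20 − 4·4 = -36; e = -39 − (-36) = -3
x=5: ŷ = -20 − 4·5 = -40; e = -43 − (-40) = -3
x=8: ŷ = -20 − 4·8 = -52; e = -49 − (-52) = 3
SSE = 9 + 9 + 9 + 9 = 36
s = √(36/2) = 4.24264
e/s = -3 / 4.24264 = -0.707

-0.707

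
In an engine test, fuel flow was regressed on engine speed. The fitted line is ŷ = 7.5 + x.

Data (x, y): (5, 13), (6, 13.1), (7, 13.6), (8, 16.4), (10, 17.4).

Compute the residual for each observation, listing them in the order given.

0.5, -0.4, -0.9, 0.9, -0.1

x=5: ŷ = 7.5 + 5 = 12.5; e = 13 − 12.5 = 0.5
x=6: ŷ = 7.5 + 6 = 13.5; e = 13.1 − 13.5 = -0.4
x=7: ŷ = 7.5 + 7 = 14.5; e = 13.6 − 14.5 = -0.9
x=8: ŷ = 7.5 + 8 = 15.5; e = 16.4 − 15.5 = 0.9
x=10: ŷ = 7.5 + 10 = 17.5; e = 17.4 − 17.5 = -0.1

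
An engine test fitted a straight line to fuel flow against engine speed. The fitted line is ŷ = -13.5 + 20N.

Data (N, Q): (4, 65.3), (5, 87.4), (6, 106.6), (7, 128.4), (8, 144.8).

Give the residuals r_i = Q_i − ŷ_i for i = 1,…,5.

-1.2, 0.9, 0.1, 1.9, -1.7

N=4: ŷ = -13.5 + 20·4 = 66.5; r = 65.3 − 66.5 = -1.2
N=5: ŷ = -13.5 + 20·5 = 86.5; r = 87.4 − 86.5 = 0.9
N=6: ŷ = -13.5 + 20·6 = 106.5; r = 106.6 − 106.5 = 0.1
N=7: ŷ = -13.5 + 20·7 = 126.5; r = 128.4 − 126.5 = 1.9
N=8: ŷ = -13.5 + 20·8 = 146.5; r = 144.8 − 146.5 = -1.7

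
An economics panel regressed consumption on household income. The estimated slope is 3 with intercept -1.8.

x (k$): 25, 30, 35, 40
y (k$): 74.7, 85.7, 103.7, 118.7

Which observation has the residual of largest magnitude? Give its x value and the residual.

x=25: ŷ = -1.8 + 3·25 = 73.2; r = 74.7 − 73.2 = 1.5
x=30: ŷ = -1.8 + 3·30 = 88.2; r = 85.7 − 88.2 = -2.5
x=35: ŷ = -1.8 + 3·35 = 103.2; r = 103.7 − 103.2 = 0.5
x=40: ŷ = -1.8 + 3·40 = 118.2; r = 118.7 − 118.2 = 0.5
Largest |r| is 2.5 at x = 30, residual -2.5.

x = 30, r = -2.5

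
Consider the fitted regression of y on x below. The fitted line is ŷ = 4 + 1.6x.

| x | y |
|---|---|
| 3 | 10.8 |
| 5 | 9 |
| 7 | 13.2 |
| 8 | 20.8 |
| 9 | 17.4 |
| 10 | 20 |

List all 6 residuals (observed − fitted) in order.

x=3: ŷ = 4 + 1.6·3 = 8.8; e = 10.8 − 8.8 = 2
x=5: ŷ = 4 + 1.6·5 = 12; e = 9 − 12 = -3
x=7: ŷ = 4 + 1.6·7 = 15.2; e = 13.2 − 15.2 = -2
x=8: ŷ = 4 + 1.6·8 = 16.8; e = 20.8 − 16.8 = 4
x=9: ŷ = 4 + 1.6·9 = 18.4; e = 17.4 − 18.4 = -1
x=10: ŷ = 4 + 1.6·10 = 20; e = 20 − 20 = 0

2, -3, -2, 4, -1, 0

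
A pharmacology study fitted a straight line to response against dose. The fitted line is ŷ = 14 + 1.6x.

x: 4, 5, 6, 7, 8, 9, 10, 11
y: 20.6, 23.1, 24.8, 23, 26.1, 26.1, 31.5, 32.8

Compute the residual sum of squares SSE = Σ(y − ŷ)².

x=4: ŷ = 14 + 1.6·4 = 20.4; e = 20.6 − 20.4 = 0.2
x=5: ŷ = 14 + 1.6·5 = 22; e = 23.1 − 22 = 1.1
x=6: ŷ = 14 + 1.6·6 = 23.6; e = 24.8 − 23.6 = 1.2
x=7: ŷ = 14 + 1.6·7 = 25.2; e = 23 − 25.2 = -2.2
x=8: ŷ = 14 + 1.6·8 = 26.8; e = 26.1 − 26.8 = -0.7
x=9: ŷ = 14 + 1.6·9 = 28.4; e = 26.1 − 28.4 = -2.3
x=10: ŷ = 14 + 1.6·10 = 30; e = 31.5 − 30 = 1.5
x=11: ŷ = 14 + 1.6·11 = 31.6; e = 32.8 − 31.6 = 1.2
SSE = 0.04 + 1.21 + 1.44 + 4.84 + 0.49 + 5.29 + 2.25 + 1.44 = 17

SSE = 17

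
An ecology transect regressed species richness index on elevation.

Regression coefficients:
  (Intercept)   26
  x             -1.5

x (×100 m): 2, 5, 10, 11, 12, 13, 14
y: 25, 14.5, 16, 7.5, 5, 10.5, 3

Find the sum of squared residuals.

SSE = 78

x=2: ŷ = 26 − 1.5·2 = 23; e = 25 − 23 = 2
x=5: ŷ = 26 − 1.5·5 = 18.5; e = 14.5 − 18.5 = -4
x=10: ŷ = 26 − 1.5·10 = 11; e = 16 − 11 = 5
x=11: ŷ = 26 − 1.5·11 = 9.5; e = 7.5 − 9.5 = -2
x=12: ŷ = 26 − 1.5·12 = 8; e = 5 − 8 = -3
x=13: ŷ = 26 − 1.5·13 = 6.5; e = 10.5 − 6.5 = 4
x=14: ŷ = 26 − 1.5·14 = 5; e = 3 − 5 = -2
SSE = 4 + 16 + 25 + 4 + 9 + 16 + 4 = 78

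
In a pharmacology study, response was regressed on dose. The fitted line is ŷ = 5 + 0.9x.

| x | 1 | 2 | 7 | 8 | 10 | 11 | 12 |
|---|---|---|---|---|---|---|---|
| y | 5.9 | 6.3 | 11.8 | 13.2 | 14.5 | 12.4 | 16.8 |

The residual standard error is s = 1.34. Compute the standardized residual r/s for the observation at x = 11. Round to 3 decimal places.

ŷ = 5 + 0.9·11 = 14.9
r = 12.4 − 14.9 = -2.5
r/s = -2.5 / 1.34 = -1.866

-1.866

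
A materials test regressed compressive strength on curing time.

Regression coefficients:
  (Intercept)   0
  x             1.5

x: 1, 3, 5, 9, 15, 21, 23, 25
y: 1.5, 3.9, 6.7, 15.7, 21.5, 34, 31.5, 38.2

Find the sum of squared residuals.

SSE = 22.58

x=1: ŷ = 1.5·1 = 1.5; e = 1.5 − 1.5 = 0
x=3: ŷ = 1.5·3 = 4.5; e = 3.9 − 4.5 = -0.6
x=5: ŷ = 1.5·5 = 7.5; e = 6.7 − 7.5 = -0.8
x=9: ŷ = 1.5·9 = 13.5; e = 15.7 − 13.5 = 2.2
x=15: ŷ = 1.5·15 = 22.5; e = 21.5 − 22.5 = -1
x=21: ŷ = 1.5·21 = 31.5; e = 34 − 31.5 = 2.5
x=23: ŷ = 1.5·23 = 34.5; e = 31.5 − 34.5 = -3
x=25: ŷ = 1.5·25 = 37.5; e = 38.2 − 37.5 = 0.7
SSE = 0 + 0.36 + 0.64 + 4.84 + 1 + 6.25 + 9 + 0.49 = 22.58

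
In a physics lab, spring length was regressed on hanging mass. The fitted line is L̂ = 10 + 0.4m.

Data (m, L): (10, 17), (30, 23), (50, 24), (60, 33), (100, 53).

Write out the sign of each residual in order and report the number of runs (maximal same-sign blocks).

m=10: L̂ = 10 + 0.4·10 = 14; e = 17 − 14 = 3
m=30: L̂ = 10 + 0.4·30 = 22; e = 23 − 22 = 1
m=50: L̂ = 10 + 0.4·50 = 30; e = 24 − 30 = -6
m=60: L̂ = 10 + 0.4·60 = 34; e = 33 − 34 = -1
m=100: L̂ = 10 + 0.4·100 = 50; e = 53 − 50 = 3
Signs: + + − − +
Runs: +×2, −×2, +×1 → 3

3 runs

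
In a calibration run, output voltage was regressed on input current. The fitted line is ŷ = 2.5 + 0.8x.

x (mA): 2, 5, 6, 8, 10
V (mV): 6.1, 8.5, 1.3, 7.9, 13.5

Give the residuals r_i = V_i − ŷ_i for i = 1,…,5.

x=2: ŷ = 2.5 + 0.8·2 = 4.1; r = 6.1 − 4.1 = 2
x=5: ŷ = 2.5 + 0.8·5 = 6.5; r = 8.5 − 6.5 = 2
x=6: ŷ = 2.5 + 0.8·6 = 7.3; r = 1.3 − 7.3 = -6
x=8: ŷ = 2.5 + 0.8·8 = 8.9; r = 7.9 − 8.9 = -1
x=10: ŷ = 2.5 + 0.8·10 = 10.5; r = 13.5 − 10.5 = 3

2, 2, -6, -1, 3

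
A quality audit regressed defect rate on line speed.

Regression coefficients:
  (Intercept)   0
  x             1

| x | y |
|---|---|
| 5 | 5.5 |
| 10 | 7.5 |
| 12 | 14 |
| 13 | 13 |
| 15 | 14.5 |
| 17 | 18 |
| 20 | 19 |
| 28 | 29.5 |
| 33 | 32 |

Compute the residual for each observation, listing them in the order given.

x=5: ŷ = 5 = 5; e = 5.5 − 5 = 0.5
x=10: ŷ = 10 = 10; e = 7.5 − 10 = -2.5
x=12: ŷ = 12 = 12; e = 14 − 12 = 2
x=13: ŷ = 13 = 13; e = 13 − 13 = 0
x=15: ŷ = 15 = 15; e = 14.5 − 15 = -0.5
x=17: ŷ = 17 = 17; e = 18 − 17 = 1
x=20: ŷ = 20 = 20; e = 19 − 20 = -1
x=28: ŷ = 28 = 28; e = 29.5 − 28 = 1.5
x=33: ŷ = 33 = 33; e = 32 − 33 = -1

0.5, -2.5, 2, 0, -0.5, 1, -1, 1.5, -1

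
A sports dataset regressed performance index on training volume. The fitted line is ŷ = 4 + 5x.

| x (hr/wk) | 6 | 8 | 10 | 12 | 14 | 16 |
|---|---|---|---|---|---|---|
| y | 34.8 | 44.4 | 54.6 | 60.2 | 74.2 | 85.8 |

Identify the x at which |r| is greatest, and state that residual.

x=6: ŷ = 4 + 5·6 = 34; r = 34.8 − 34 = 0.8
x=8: ŷ = 4 + 5·8 = 44; r = 44.4 − 44 = 0.4
x=10: ŷ = 4 + 5·10 = 54; r = 54.6 − 54 = 0.6
x=12: ŷ = 4 + 5·12 = 64; r = 60.2 − 64 = -3.8
x=14: ŷ = 4 + 5·14 = 74; r = 74.2 − 74 = 0.2
x=16: ŷ = 4 + 5·16 = 84; r = 85.8 − 84 = 1.8
Largest |r| is 3.8 at x = 12, residual -3.8.

x = 12, r = -3.8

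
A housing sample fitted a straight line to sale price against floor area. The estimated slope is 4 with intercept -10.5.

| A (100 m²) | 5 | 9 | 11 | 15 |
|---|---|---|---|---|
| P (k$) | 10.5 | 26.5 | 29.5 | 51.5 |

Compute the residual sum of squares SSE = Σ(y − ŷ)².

A=5: P̂ = -10.5 + 4·5 = 9.5; e = 10.5 − 9.5 = 1
A=9: P̂ = -10.5 + 4·9 = 25.5; e = 26.5 − 25.5 = 1
A=11: P̂ = -10.5 + 4·11 = 33.5; e = 29.5 − 33.5 = -4
A=15: P̂ = -10.5 + 4·15 = 49.5; e = 51.5 − 49.5 = 2
SSE = 1 + 1 + 16 + 4 = 22

SSE = 22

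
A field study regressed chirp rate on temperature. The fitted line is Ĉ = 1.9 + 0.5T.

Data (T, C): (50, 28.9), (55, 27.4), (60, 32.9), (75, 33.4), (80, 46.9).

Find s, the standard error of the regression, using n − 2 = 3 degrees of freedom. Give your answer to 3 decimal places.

T=50: Ĉ = 1.9 + 0.5·50 = 26.9; r = 28.9 − 26.9 = 2
T=55: Ĉ = 1.9 + 0.5·55 = 29.4; r = 27.4 − 29.4 = -2
T=60: Ĉ = 1.9 + 0.5·60 = 31.9; r = 32.9 − 31.9 = 1
T=75: Ĉ = 1.9 + 0.5·75 = 39.4; r = 33.4 − 39.4 = -6
T=80: Ĉ = 1.9 + 0.5·80 = 41.9; r = 46.9 − 41.9 = 5
SSE = 4 + 4 + 1 + 36 + 25 = 70
s = √(70/3) = √23.3333 ≈ 4.830

s = 4.830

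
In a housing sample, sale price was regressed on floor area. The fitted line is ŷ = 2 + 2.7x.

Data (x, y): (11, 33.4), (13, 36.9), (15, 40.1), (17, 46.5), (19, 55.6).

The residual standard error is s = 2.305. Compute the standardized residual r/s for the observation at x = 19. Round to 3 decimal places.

0.998

ŷ = 2 + 2.7·19 = 53.3
r = 55.6 − 53.3 = 2.3
r/s = 2.3 / 2.305 = 0.998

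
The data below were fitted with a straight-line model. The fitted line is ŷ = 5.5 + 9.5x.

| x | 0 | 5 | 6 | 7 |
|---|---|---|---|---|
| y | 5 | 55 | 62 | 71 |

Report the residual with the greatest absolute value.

x=0: ŷ = 5.5 + 9.5·0 = 5.5; r = 5 − 5.5 = -0.5
x=5: ŷ = 5.5 + 9.5·5 = 53; r = 55 − 53 = 2
x=6: ŷ = 5.5 + 9.5·6 = 62.5; r = 62 − 62.5 = -0.5
x=7: ŷ = 5.5 + 9.5·7 = 72; r = 71 − 72 = -1
Largest |r| is 2 at x = 5, residual 2.

r = 2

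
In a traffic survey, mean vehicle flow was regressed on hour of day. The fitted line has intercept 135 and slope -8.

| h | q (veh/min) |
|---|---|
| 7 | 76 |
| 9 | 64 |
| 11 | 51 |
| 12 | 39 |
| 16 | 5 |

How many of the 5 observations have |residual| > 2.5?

h=7: ŷ = 135 − 8·7 = 79; e = 76 − 79 = -3
h=9: ŷ = 135 − 8·9 = 63; e = 64 − 63 = 1
h=11: ŷ = 135 − 8·11 = 47; e = 51 − 47 = 4
h=12: ŷ = 135 − 8·12 = 39; e = 39 − 39 = 0
h=16: ŷ = 135 − 8·16 = 7; e = 5 − 7 = -2
|e| > 2.5: h=7 (|e|=3), h=11 (|e|=4) → 2

2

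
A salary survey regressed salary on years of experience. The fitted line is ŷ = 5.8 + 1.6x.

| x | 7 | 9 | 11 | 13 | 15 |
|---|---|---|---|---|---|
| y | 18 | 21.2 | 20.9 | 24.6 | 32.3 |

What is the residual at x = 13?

r = -2

ŷ = 5.8 + 1.6·13 = 26.6
r = 24.6 − 26.6 = -2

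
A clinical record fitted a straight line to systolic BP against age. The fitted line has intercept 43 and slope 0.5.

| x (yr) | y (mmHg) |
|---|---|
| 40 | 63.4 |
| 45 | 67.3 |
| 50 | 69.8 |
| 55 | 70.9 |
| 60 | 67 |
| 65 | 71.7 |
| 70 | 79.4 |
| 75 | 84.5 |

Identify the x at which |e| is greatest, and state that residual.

x = 60, e = -6

x=40: ŷ = 43 + 0.5·40 = 63; e = 63.4 − 63 = 0.4
x=45: ŷ = 43 + 0.5·45 = 65.5; e = 67.3 − 65.5 = 1.8
x=50: ŷ = 43 + 0.5·50 = 68; e = 69.8 − 68 = 1.8
x=55: ŷ = 43 + 0.5·55 = 70.5; e = 70.9 − 70.5 = 0.4
x=60: ŷ = 43 + 0.5·60 = 73; e = 67 − 73 = -6
x=65: ŷ = 43 + 0.5·65 = 75.5; e = 71.7 − 75.5 = -3.8
x=70: ŷ = 43 + 0.5·70 = 78; e = 79.4 − 78 = 1.4
x=75: ŷ = 43 + 0.5·75 = 80.5; e = 84.5 − 80.5 = 4
Largest |e| is 6 at x = 60, residual -6.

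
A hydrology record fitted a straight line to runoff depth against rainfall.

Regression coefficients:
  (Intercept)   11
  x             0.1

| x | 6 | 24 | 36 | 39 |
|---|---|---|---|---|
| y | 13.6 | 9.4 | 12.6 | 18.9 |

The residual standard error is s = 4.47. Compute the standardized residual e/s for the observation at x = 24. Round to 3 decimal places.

ŷ = 11 + 0.1·24 = 13.4
e = 9.4 − 13.4 = -4
e/s = -4 / 4.47 = -0.895

-0.895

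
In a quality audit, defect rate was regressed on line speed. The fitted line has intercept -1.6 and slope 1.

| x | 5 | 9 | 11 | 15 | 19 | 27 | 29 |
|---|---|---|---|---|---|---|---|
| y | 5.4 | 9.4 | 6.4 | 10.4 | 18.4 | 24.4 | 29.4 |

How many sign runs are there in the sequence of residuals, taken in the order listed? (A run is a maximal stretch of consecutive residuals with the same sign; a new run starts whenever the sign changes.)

x=5: ŷ = -1.6 + 5 = 3.4; e = 5.4 − 3.4 = 2
x=9: ŷ = -1.6 + 9 = 7.4; e = 9.4 − 7.4 = 2
x=11: ŷ = -1.6 + 11 = 9.4; e = 6.4 − 9.4 = -3
x=15: ŷ = -1.6 + 15 = 13.4; e = 10.4 − 13.4 = -3
x=19: ŷ = -1.6 + 19 = 17.4; e = 18.4 − 17.4 = 1
x=27: ŷ = -1.6 + 27 = 25.4; e = 24.4 − 25.4 = -1
x=29: ŷ = -1.6 + 29 = 27.4; e = 29.4 − 27.4 = 2
Signs: + + − − + − +
Runs: +×2, −×2, +×1, −×1, +×1 → 5

5 runs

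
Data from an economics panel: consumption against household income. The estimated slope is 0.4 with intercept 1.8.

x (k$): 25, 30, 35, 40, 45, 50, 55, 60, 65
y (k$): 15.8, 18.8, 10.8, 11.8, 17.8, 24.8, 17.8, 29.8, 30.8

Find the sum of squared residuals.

x=25: ŷ = 1.8 + 0.4·25 = 11.8; r = 15.8 − 11.8 = 4
x=30: ŷ = 1.8 + 0.4·30 = 13.8; r = 18.8 − 13.8 = 5
x=35: ŷ = 1.8 + 0.4·35 = 15.8; r = 10.8 − 15.8 = -5
x=40: ŷ = 1.8 + 0.4·40 = 17.8; r = 11.8 − 17.8 = -6
x=45: ŷ = 1.8 + 0.4·45 = 19.8; r = 17.8 − 19.8 = -2
x=50: ŷ = 1.8 + 0.4·50 = 21.8; r = 24.8 − 21.8 = 3
x=55: ŷ = 1.8 + 0.4·55 = 23.8; r = 17.8 − 23.8 = -6
x=60: ŷ = 1.8 + 0.4·60 = 25.8; r = 29.8 − 25.8 = 4
x=65: ŷ = 1.8 + 0.4·65 = 27.8; r = 30.8 − 27.8 = 3
SSE = 16 + 25 + 25 + 36 + 4 + 9 + 36 + 16 + 9 = 176

SSE = 176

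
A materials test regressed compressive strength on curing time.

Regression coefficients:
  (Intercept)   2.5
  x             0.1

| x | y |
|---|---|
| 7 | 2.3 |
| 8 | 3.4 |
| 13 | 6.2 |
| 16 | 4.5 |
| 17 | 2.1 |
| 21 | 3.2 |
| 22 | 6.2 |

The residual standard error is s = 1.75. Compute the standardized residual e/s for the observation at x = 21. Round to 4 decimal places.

-0.8000

ŷ = 2.5 + 0.1·21 = 4.6
e = 3.2 − 4.6 = -1.4
e/s = -1.4 / 1.75 = -0.8000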